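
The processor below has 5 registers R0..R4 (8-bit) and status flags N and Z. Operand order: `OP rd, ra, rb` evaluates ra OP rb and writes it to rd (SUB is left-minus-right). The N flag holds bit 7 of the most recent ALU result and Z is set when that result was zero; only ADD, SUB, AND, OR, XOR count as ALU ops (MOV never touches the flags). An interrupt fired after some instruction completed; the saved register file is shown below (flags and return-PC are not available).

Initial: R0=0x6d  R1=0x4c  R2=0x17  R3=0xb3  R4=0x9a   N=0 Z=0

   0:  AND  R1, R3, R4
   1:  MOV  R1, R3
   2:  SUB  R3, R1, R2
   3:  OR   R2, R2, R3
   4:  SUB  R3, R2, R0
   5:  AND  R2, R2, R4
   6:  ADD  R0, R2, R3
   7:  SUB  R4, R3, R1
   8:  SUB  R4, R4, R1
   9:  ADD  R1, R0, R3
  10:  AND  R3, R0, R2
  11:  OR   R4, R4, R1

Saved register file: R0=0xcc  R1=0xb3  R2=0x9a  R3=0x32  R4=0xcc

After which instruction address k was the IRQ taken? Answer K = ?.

after  0: R0=0x6d R1=0x92 R2=0x17 R3=0xb3 R4=0x9a  N=1 Z=0
after  1: R0=0x6d R1=0xb3 R2=0x17 R3=0xb3 R4=0x9a  N=1 Z=0
after  2: R0=0x6d R1=0xb3 R2=0x17 R3=0x9c R4=0x9a  N=1 Z=0
after  3: R0=0x6d R1=0xb3 R2=0x9f R3=0x9c R4=0x9a  N=1 Z=0
after  4: R0=0x6d R1=0xb3 R2=0x9f R3=0x32 R4=0x9a  N=0 Z=0
after  5: R0=0x6d R1=0xb3 R2=0x9a R3=0x32 R4=0x9a  N=1 Z=0
after  6: R0=0xcc R1=0xb3 R2=0x9a R3=0x32 R4=0x9a  N=1 Z=0
after  7: R0=0xcc R1=0xb3 R2=0x9a R3=0x32 R4=0x7f  N=0 Z=0
after  8: R0=0xcc R1=0xb3 R2=0x9a R3=0x32 R4=0xcc  N=1 Z=0
-- IRQ taken; context saved, return-PC = 9 --

K = 8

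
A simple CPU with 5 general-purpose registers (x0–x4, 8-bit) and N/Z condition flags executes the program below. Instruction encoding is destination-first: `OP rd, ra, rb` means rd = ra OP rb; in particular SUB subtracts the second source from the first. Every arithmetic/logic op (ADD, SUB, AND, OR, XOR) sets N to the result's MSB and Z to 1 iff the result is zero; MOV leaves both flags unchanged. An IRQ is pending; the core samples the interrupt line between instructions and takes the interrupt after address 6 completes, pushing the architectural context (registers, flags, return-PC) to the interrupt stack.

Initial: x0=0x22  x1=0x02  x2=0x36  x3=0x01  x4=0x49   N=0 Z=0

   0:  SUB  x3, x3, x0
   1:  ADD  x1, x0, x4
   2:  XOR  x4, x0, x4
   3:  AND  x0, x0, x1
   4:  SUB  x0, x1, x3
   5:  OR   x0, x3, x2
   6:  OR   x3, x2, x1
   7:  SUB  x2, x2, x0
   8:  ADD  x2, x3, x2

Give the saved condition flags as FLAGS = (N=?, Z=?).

after  0: x0=0x22 x1=0x02 x2=0x36 x3=0xdf x4=0x49  N=1 Z=0
after  1: x0=0x22 x1=0x6b x2=0x36 x3=0xdf x4=0x49  N=0 Z=0
after  2: x0=0x22 x1=0x6b x2=0x36 x3=0xdf x4=0x6b  N=0 Z=0
after  3: x0=0x22 x1=0x6b x2=0x36 x3=0xdf x4=0x6b  N=0 Z=0
after  4: x0=0x8c x1=0x6b x2=0x36 x3=0xdf x4=0x6b  N=1 Z=0
after  5: x0=0xff x1=0x6b x2=0x36 x3=0xdf x4=0x6b  N=1 Z=0
after  6: x0=0xff x1=0x6b x2=0x36 x3=0x7f x4=0x6b  N=0 Z=0
-- IRQ taken; context saved, return-PC = 7 --

FLAGS = (N=0, Z=0)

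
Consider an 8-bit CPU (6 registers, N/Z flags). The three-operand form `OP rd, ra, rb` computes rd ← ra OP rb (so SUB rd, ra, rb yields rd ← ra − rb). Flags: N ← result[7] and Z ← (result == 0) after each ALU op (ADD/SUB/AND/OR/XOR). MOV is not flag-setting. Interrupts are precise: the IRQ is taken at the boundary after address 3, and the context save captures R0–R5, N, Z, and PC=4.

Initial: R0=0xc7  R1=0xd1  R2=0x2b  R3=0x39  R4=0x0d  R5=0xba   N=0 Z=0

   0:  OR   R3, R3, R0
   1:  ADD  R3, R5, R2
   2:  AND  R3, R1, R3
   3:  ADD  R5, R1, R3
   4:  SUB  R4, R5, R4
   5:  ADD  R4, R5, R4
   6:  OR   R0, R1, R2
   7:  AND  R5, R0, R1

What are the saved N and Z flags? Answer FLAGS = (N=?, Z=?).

FLAGS = (N=1, Z=0)

after  0: R0=0xc7 R1=0xd1 R2=0x2b R3=0xff R4=0x0d R5=0xba  N=1 Z=0
after  1: R0=0xc7 R1=0xd1 R2=0x2b R3=0xe5 R4=0x0d R5=0xba  N=1 Z=0
after  2: R0=0xc7 R1=0xd1 R2=0x2b R3=0xc1 R4=0x0d R5=0xba  N=1 Z=0
after  3: R0=0xc7 R1=0xd1 R2=0x2b R3=0xc1 R4=0x0d R5=0x92  N=1 Z=0
-- IRQ taken; context saved, return-PC = 4 --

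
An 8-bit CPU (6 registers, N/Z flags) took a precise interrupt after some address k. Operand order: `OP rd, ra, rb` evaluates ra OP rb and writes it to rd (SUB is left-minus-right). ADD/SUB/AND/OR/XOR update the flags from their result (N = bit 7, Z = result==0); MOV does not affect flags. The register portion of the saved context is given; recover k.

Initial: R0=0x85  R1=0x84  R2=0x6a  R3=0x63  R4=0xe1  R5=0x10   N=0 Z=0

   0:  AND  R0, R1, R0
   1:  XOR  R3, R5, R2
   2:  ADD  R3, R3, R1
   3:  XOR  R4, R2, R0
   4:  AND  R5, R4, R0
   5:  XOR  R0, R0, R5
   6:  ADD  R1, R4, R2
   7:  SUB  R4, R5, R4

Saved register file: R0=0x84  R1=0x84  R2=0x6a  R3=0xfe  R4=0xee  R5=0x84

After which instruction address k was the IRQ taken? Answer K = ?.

K = 4

after  0: R0=0x84 R1=0x84 R2=0x6a R3=0x63 R4=0xe1 R5=0x10  N=1 Z=0
after  1: R0=0x84 R1=0x84 R2=0x6a R3=0x7a R4=0xe1 R5=0x10  N=0 Z=0
after  2: R0=0x84 R1=0x84 R2=0x6a R3=0xfe R4=0xe1 R5=0x10  N=1 Z=0
after  3: R0=0x84 R1=0x84 R2=0x6a R3=0xfe R4=0xee R5=0x10  N=1 Z=0
after  4: R0=0x84 R1=0x84 R2=0x6a R3=0xfe R4=0xee R5=0x84  N=1 Z=0
-- IRQ taken; context saved, return-PC = 5 --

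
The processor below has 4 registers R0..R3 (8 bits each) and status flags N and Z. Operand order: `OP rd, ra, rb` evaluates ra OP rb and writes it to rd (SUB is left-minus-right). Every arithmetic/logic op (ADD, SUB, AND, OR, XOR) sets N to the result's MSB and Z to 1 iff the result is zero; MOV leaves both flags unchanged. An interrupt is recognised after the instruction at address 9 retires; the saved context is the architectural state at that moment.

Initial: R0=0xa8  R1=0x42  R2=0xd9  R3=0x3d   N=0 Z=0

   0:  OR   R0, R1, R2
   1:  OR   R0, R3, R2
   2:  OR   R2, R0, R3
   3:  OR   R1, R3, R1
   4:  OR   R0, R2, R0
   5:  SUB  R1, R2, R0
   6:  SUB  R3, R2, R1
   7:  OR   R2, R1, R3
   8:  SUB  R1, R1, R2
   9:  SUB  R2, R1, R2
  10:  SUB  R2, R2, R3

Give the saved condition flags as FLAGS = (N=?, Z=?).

FLAGS = (N=0, Z=0)

after  0: R0=0xdb R1=0x42 R2=0xd9 R3=0x3d  N=1 Z=0
after  1: R0=0xfd R1=0x42 R2=0xd9 R3=0x3d  N=1 Z=0
after  2: R0=0xfd R1=0x42 R2=0xfd R3=0x3d  N=1 Z=0
after  3: R0=0xfd R1=0x7f R2=0xfd R3=0x3d  N=0 Z=0
after  4: R0=0xfd R1=0x7f R2=0xfd R3=0x3d  N=1 Z=0
after  5: R0=0xfd R1=0x00 R2=0xfd R3=0x3d  N=0 Z=1
after  6: R0=0xfd R1=0x00 R2=0xfd R3=0xfd  N=1 Z=0
after  7: R0=0xfd R1=0x00 R2=0xfd R3=0xfd  N=1 Z=0
after  8: R0=0xfd R1=0x03 R2=0xfd R3=0xfd  N=0 Z=0
after  9: R0=0xfd R1=0x03 R2=0x06 R3=0xfd  N=0 Z=0
-- IRQ taken; context saved, return-PC = 10 --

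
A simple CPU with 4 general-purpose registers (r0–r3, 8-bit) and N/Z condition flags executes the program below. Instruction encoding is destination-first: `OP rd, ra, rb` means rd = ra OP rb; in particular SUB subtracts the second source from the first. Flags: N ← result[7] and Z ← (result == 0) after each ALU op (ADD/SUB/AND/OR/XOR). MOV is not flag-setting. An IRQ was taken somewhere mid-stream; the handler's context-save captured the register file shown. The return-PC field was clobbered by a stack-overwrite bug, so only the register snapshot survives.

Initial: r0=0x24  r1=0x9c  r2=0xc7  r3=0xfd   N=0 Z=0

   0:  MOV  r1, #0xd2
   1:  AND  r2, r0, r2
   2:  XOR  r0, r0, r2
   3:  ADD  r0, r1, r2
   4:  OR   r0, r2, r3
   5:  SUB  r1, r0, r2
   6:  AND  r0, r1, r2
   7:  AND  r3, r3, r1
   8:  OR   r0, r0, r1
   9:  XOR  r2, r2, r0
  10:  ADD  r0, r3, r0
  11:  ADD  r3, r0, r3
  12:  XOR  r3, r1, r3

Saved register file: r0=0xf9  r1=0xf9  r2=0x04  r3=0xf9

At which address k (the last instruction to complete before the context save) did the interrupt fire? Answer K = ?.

K = 8

after  0: r0=0x24 r1=0xd2 r2=0xc7 r3=0xfd  N=0 Z=0
after  1: r0=0x24 r1=0xd2 r2=0x04 r3=0xfd  N=0 Z=0
after  2: r0=0x20 r1=0xd2 r2=0x04 r3=0xfd  N=0 Z=0
after  3: r0=0xd6 r1=0xd2 r2=0x04 r3=0xfd  N=1 Z=0
after  4: r0=0xfd r1=0xd2 r2=0x04 r3=0xfd  N=1 Z=0
after  5: r0=0xfd r1=0xf9 r2=0x04 r3=0xfd  N=1 Z=0
after  6: r0=0x00 r1=0xf9 r2=0x04 r3=0xfd  N=0 Z=1
after  7: r0=0x00 r1=0xf9 r2=0x04 r3=0xf9  N=1 Z=0
after  8: r0=0xf9 r1=0xf9 r2=0x04 r3=0xf9  N=1 Z=0
-- IRQ taken; context saved, return-PC = 9 --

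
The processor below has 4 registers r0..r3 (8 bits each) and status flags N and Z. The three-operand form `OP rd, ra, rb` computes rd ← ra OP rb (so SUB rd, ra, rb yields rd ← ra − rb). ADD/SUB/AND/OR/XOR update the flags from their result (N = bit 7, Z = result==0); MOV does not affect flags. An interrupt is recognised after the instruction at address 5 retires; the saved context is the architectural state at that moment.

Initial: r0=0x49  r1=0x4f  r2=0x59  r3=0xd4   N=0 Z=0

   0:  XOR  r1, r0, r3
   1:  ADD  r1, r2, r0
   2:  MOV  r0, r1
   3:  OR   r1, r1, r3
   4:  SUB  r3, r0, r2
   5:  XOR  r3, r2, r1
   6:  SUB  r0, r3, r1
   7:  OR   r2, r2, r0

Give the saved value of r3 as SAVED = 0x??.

after  0: r0=0x49 r1=0x9d r2=0x59 r3=0xd4  N=1 Z=0
after  1: r0=0x49 r1=0xa2 r2=0x59 r3=0xd4  N=1 Z=0
after  2: r0=0xa2 r1=0xa2 r2=0x59 r3=0xd4  N=1 Z=0
after  3: r0=0xa2 r1=0xf6 r2=0x59 r3=0xd4  N=1 Z=0
after  4: r0=0xa2 r1=0xf6 r2=0x59 r3=0x49  N=0 Z=0
after  5: r0=0xa2 r1=0xf6 r2=0x59 r3=0xaf  N=1 Z=0
-- IRQ taken; context saved, return-PC = 6 --

SAVED = 0xaf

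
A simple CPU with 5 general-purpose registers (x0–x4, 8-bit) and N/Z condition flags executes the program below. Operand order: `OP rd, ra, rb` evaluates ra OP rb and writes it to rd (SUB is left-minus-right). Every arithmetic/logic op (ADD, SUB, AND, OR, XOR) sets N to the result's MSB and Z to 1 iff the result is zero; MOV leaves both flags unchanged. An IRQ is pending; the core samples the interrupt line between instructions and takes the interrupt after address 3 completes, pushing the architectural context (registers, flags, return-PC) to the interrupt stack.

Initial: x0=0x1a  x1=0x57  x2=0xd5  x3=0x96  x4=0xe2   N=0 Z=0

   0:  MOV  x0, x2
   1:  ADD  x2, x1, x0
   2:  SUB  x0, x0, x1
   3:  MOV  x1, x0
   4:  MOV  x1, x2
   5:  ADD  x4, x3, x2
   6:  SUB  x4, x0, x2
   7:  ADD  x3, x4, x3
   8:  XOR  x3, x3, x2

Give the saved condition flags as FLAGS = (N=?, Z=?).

FLAGS = (N=0, Z=0)

after  0: x0=0xd5 x1=0x57 x2=0xd5 x3=0x96 x4=0xe2  N=0 Z=0
after  1: x0=0xd5 x1=0x57 x2=0x2c x3=0x96 x4=0xe2  N=0 Z=0
after  2: x0=0x7e x1=0x57 x2=0x2c x3=0x96 x4=0xe2  N=0 Z=0
after  3: x0=0x7e x1=0x7e x2=0x2c x3=0x96 x4=0xe2  N=0 Z=0
-- IRQ taken; context saved, return-PC = 4 --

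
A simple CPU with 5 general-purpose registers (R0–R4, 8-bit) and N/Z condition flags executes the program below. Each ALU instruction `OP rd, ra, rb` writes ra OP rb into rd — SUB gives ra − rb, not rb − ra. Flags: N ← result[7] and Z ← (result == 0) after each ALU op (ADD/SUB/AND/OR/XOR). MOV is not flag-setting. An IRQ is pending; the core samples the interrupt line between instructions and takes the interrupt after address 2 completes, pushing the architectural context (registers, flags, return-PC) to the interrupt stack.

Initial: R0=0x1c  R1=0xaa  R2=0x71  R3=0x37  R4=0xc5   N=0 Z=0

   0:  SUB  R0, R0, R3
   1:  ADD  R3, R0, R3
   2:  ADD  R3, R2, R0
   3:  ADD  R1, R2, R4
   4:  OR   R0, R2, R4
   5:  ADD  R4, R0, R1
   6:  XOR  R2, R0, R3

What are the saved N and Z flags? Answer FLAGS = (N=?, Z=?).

FLAGS = (N=0, Z=0)

after  0: R0=0xe5 R1=0xaa R2=0x71 R3=0x37 R4=0xc5  N=1 Z=0
after  1: R0=0xe5 R1=0xaa R2=0x71 R3=0x1c R4=0xc5  N=0 Z=0
after  2: R0=0xe5 R1=0xaa R2=0x71 R3=0x56 R4=0xc5  N=0 Z=0
-- IRQ taken; context saved, return-PC = 3 --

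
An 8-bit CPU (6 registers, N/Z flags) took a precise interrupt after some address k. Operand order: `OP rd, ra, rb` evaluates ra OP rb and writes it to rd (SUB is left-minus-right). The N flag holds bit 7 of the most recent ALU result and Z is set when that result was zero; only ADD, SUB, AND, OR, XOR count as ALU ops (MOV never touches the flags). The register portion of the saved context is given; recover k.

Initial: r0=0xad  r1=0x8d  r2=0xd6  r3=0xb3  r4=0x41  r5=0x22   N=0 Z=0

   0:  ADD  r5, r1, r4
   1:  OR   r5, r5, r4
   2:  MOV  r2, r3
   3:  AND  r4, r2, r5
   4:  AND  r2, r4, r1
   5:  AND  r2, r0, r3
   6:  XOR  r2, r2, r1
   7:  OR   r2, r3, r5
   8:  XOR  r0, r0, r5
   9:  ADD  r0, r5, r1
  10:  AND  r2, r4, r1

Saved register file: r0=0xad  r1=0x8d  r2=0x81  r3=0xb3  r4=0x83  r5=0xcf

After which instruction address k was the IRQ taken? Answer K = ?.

K = 4

after  0: r0=0xad r1=0x8d r2=0xd6 r3=0xb3 r4=0x41 r5=0xce  N=1 Z=0
after  1: r0=0xad r1=0x8d r2=0xd6 r3=0xb3 r4=0x41 r5=0xcf  N=1 Z=0
after  2: r0=0xad r1=0x8d r2=0xb3 r3=0xb3 r4=0x41 r5=0xcf  N=1 Z=0
after  3: r0=0xad r1=0x8d r2=0xb3 r3=0xb3 r4=0x83 r5=0xcf  N=1 Z=0
after  4: r0=0xad r1=0x8d r2=0x81 r3=0xb3 r4=0x83 r5=0xcf  N=1 Z=0
-- IRQ taken; context saved, return-PC = 5 --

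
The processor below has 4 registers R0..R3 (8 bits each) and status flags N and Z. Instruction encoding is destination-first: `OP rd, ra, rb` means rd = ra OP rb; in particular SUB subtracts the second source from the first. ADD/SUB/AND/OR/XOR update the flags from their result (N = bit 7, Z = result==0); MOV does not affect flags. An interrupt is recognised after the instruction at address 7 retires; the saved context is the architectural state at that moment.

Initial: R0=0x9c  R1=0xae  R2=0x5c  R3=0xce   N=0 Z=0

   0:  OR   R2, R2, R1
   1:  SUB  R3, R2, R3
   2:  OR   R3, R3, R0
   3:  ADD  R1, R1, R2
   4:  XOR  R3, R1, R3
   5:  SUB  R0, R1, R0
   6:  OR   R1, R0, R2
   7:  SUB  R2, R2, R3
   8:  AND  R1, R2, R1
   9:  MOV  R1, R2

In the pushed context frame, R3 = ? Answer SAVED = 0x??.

after  0: R0=0x9c R1=0xae R2=0xfe R3=0xce  N=1 Z=0
after  1: R0=0x9c R1=0xae R2=0xfe R3=0x30  N=0 Z=0
after  2: R0=0x9c R1=0xae R2=0xfe R3=0xbc  N=1 Z=0
after  3: R0=0x9c R1=0xac R2=0xfe R3=0xbc  N=1 Z=0
after  4: R0=0x9c R1=0xac R2=0xfe R3=0x10  N=0 Z=0
after  5: R0=0x10 R1=0xac R2=0xfe R3=0x10  N=0 Z=0
after  6: R0=0x10 R1=0xfe R2=0xfe R3=0x10  N=1 Z=0
after  7: R0=0x10 R1=0xfe R2=0xee R3=0x10  N=1 Z=0
-- IRQ taken; context saved, return-PC = 8 --

SAVED = 0x10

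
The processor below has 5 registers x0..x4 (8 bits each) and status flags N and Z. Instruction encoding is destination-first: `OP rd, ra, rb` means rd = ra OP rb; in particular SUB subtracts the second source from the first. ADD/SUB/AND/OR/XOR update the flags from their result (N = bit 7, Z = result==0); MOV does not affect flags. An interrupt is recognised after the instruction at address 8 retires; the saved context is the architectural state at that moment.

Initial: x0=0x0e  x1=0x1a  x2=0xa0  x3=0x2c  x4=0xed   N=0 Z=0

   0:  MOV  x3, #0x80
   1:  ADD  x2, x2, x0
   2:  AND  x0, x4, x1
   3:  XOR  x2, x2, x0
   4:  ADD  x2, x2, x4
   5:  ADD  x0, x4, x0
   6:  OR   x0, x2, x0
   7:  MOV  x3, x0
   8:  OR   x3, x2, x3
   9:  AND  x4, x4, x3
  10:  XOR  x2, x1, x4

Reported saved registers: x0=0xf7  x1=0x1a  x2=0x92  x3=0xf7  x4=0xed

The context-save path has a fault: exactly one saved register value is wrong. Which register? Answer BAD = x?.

BAD = x2

after  0: x0=0x0e x1=0x1a x2=0xa0 x3=0x80 x4=0xed  N=0 Z=0
after  1: x0=0x0e x1=0x1a x2=0xae x3=0x80 x4=0xed  N=1 Z=0
after  2: x0=0x08 x1=0x1a x2=0xae x3=0x80 x4=0xed  N=0 Z=0
after  3: x0=0x08 x1=0x1a x2=0xa6 x3=0x80 x4=0xed  N=1 Z=0
after  4: x0=0x08 x1=0x1a x2=0x93 x3=0x80 x4=0xed  N=1 Z=0
after  5: x0=0xf5 x1=0x1a x2=0x93 x3=0x80 x4=0xed  N=1 Z=0
after  6: x0=0xf7 x1=0x1a x2=0x93 x3=0x80 x4=0xed  N=1 Z=0
after  7: x0=0xf7 x1=0x1a x2=0x93 x3=0xf7 x4=0xed  N=1 Z=0
after  8: x0=0xf7 x1=0x1a x2=0x93 x3=0xf7 x4=0xed  N=1 Z=0
-- IRQ taken; context saved, return-PC = 9 --
mismatch: x2: reported 0x92 vs actual 0x93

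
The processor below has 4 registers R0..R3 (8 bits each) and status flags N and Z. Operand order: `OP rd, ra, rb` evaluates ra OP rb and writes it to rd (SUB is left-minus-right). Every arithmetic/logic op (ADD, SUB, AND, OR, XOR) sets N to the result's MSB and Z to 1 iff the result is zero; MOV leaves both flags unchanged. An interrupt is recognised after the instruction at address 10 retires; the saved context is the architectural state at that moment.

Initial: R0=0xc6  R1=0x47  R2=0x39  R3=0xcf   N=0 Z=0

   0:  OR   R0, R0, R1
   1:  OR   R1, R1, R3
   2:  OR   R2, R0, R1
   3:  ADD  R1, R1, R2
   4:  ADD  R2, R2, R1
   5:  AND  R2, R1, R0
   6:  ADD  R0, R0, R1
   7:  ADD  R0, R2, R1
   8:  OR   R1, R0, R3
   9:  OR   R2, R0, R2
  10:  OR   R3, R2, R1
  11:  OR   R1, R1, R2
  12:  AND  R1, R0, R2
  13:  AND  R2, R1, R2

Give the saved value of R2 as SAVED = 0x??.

SAVED = 0xa6

after  0: R0=0xc7 R1=0x47 R2=0x39 R3=0xcf  N=1 Z=0
after  1: R0=0xc7 R1=0xcf R2=0x39 R3=0xcf  N=1 Z=0
after  2: R0=0xc7 R1=0xcf R2=0xcf R3=0xcf  N=1 Z=0
after  3: R0=0xc7 R1=0x9e R2=0xcf R3=0xcf  N=1 Z=0
after  4: R0=0xc7 R1=0x9e R2=0x6d R3=0xcf  N=0 Z=0
after  5: R0=0xc7 R1=0x9e R2=0x86 R3=0xcf  N=1 Z=0
after  6: R0=0x65 R1=0x9e R2=0x86 R3=0xcf  N=0 Z=0
after  7: R0=0x24 R1=0x9e R2=0x86 R3=0xcf  N=0 Z=0
after  8: R0=0x24 R1=0xef R2=0x86 R3=0xcf  N=1 Z=0
after  9: R0=0x24 R1=0xef R2=0xa6 R3=0xcf  N=1 Z=0
after 10: R0=0x24 R1=0xef R2=0xa6 R3=0xef  N=1 Z=0
-- IRQ taken; context saved, return-PC = 11 --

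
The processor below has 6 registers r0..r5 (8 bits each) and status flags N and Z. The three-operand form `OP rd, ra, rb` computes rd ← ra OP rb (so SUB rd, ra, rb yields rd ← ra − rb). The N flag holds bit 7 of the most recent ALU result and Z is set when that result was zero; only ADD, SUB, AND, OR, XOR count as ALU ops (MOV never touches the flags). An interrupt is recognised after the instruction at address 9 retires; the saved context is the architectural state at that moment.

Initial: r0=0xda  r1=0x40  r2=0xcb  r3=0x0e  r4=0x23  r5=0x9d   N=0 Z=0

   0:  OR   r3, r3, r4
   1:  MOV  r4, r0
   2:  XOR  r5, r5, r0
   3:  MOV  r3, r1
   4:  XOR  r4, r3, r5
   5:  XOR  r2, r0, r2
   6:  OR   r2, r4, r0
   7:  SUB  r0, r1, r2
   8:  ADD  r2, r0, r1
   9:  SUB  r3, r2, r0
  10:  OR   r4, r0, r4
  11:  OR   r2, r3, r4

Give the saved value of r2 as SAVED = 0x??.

SAVED = 0xa1

after  0: r0=0xda r1=0x40 r2=0xcb r3=0x2f r4=0x23 r5=0x9d  N=0 Z=0
after  1: r0=0xda r1=0x40 r2=0xcb r3=0x2f r4=0xda r5=0x9d  N=0 Z=0
after  2: r0=0xda r1=0x40 r2=0xcb r3=0x2f r4=0xda r5=0x47  N=0 Z=0
after  3: r0=0xda r1=0x40 r2=0xcb r3=0x40 r4=0xda r5=0x47  N=0 Z=0
after  4: r0=0xda r1=0x40 r2=0xcb r3=0x40 r4=0x07 r5=0x47  N=0 Z=0
after  5: r0=0xda r1=0x40 r2=0x11 r3=0x40 r4=0x07 r5=0x47  N=0 Z=0
after  6: r0=0xda r1=0x40 r2=0xdf r3=0x40 r4=0x07 r5=0x47  N=1 Z=0
after  7: r0=0x61 r1=0x40 r2=0xdf r3=0x40 r4=0x07 r5=0x47  N=0 Z=0
after  8: r0=0x61 r1=0x40 r2=0xa1 r3=0x40 r4=0x07 r5=0x47  N=1 Z=0
after  9: r0=0x61 r1=0x40 r2=0xa1 r3=0x40 r4=0x07 r5=0x47  N=0 Z=0
-- IRQ taken; context saved, return-PC = 10 --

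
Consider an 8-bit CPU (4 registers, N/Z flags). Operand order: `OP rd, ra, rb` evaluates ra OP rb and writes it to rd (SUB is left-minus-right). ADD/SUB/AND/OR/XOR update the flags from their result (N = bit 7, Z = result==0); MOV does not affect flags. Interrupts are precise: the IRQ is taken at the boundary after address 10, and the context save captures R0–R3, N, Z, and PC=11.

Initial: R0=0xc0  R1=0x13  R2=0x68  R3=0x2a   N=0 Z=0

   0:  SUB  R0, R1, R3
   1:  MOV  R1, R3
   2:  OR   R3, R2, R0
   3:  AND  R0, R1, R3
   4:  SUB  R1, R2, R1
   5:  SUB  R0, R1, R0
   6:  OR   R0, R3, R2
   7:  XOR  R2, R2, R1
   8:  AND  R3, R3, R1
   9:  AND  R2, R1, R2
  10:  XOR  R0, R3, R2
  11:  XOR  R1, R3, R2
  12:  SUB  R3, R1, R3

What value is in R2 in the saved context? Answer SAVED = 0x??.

after  0: R0=0xe9 R1=0x13 R2=0x68 R3=0x2a  N=1 Z=0
after  1: R0=0xe9 R1=0x2a R2=0x68 R3=0x2a  N=1 Z=0
after  2: R0=0xe9 R1=0x2a R2=0x68 R3=0xe9  N=1 Z=0
after  3: R0=0x28 R1=0x2a R2=0x68 R3=0xe9  N=0 Z=0
after  4: R0=0x28 R1=0x3e R2=0x68 R3=0xe9  N=0 Z=0
after  5: R0=0x16 R1=0x3e R2=0x68 R3=0xe9  N=0 Z=0
after  6: R0=0xe9 R1=0x3e R2=0x68 R3=0xe9  N=1 Z=0
after  7: R0=0xe9 R1=0x3e R2=0x56 R3=0xe9  N=0 Z=0
after  8: R0=0xe9 R1=0x3e R2=0x56 R3=0x28  N=0 Z=0
after  9: R0=0xe9 R1=0x3e R2=0x16 R3=0x28  N=0 Z=0
after 10: R0=0x3e R1=0x3e R2=0x16 R3=0x28  N=0 Z=0
-- IRQ taken; context saved, return-PC = 11 --

SAVED = 0x16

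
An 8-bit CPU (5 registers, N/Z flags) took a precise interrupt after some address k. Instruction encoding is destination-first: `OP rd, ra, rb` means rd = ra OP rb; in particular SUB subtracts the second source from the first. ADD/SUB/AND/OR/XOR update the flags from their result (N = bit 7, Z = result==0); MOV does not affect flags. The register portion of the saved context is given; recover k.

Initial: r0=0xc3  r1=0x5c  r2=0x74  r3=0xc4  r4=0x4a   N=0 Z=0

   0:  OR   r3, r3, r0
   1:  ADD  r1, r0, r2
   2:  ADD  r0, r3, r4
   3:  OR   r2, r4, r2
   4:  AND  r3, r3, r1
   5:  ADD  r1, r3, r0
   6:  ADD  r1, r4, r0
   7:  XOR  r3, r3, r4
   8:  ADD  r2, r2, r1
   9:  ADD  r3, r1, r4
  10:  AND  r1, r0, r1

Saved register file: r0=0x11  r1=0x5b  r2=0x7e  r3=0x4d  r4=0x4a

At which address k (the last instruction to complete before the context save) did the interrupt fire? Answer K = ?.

K = 7

after  0: r0=0xc3 r1=0x5c r2=0x74 r3=0xc7 r4=0x4a  N=1 Z=0
after  1: r0=0xc3 r1=0x37 r2=0x74 r3=0xc7 r4=0x4a  N=0 Z=0
after  2: r0=0x11 r1=0x37 r2=0x74 r3=0xc7 r4=0x4a  N=0 Z=0
after  3: r0=0x11 r1=0x37 r2=0x7e r3=0xc7 r4=0x4a  N=0 Z=0
after  4: r0=0x11 r1=0x37 r2=0x7e r3=0x07 r4=0x4a  N=0 Z=0
after  5: r0=0x11 r1=0x18 r2=0x7e r3=0x07 r4=0x4a  N=0 Z=0
after  6: r0=0x11 r1=0x5b r2=0x7e r3=0x07 r4=0x4a  N=0 Z=0
after  7: r0=0x11 r1=0x5b r2=0x7e r3=0x4d r4=0x4a  N=0 Z=0
-- IRQ taken; context saved, return-PC = 8 --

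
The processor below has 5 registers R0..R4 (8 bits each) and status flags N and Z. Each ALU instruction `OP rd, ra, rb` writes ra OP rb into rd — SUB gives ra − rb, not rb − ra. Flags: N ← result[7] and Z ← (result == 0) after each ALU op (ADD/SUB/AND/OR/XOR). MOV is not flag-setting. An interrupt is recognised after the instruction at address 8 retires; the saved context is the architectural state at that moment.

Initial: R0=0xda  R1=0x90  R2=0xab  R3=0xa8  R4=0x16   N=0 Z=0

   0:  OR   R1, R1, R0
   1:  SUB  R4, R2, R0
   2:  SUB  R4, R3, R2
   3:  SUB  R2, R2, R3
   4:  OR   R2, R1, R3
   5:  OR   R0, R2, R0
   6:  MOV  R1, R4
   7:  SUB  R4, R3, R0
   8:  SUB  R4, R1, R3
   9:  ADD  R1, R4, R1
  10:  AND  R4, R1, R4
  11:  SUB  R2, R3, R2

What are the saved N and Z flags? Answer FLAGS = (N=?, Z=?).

FLAGS = (N=0, Z=0)

after  0: R0=0xda R1=0xda R2=0xab R3=0xa8 R4=0x16  N=1 Z=0
after  1: R0=0xda R1=0xda R2=0xab R3=0xa8 R4=0xd1  N=1 Z=0
after  2: R0=0xda R1=0xda R2=0xab R3=0xa8 R4=0xfd  N=1 Z=0
after  3: R0=0xda R1=0xda R2=0x03 R3=0xa8 R4=0xfd  N=0 Z=0
after  4: R0=0xda R1=0xda R2=0xfa R3=0xa8 R4=0xfd  N=1 Z=0
after  5: R0=0xfa R1=0xda R2=0xfa R3=0xa8 R4=0xfd  N=1 Z=0
after  6: R0=0xfa R1=0xfd R2=0xfa R3=0xa8 R4=0xfd  N=1 Z=0
after  7: R0=0xfa R1=0xfd R2=0xfa R3=0xa8 R4=0xae  N=1 Z=0
after  8: R0=0xfa R1=0xfd R2=0xfa R3=0xa8 R4=0x55  N=0 Z=0
-- IRQ taken; context saved, return-PC = 9 --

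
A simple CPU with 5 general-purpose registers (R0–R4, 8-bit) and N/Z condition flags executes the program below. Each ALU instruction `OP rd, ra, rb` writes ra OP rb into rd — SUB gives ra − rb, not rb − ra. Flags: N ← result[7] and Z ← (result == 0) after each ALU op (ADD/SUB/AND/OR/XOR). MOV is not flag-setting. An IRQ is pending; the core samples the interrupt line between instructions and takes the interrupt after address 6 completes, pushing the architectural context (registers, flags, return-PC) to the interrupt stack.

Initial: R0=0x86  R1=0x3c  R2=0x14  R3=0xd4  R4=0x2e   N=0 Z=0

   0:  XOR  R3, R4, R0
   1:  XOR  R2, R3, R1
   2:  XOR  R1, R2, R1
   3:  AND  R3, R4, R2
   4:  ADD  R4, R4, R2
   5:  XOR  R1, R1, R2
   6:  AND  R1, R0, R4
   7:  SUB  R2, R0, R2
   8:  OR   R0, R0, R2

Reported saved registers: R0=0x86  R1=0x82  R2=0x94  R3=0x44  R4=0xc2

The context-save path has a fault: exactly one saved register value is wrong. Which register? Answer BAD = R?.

BAD = R3

after  0: R0=0x86 R1=0x3c R2=0x14 R3=0xa8 R4=0x2e  N=1 Z=0
after  1: R0=0x86 R1=0x3c R2=0x94 R3=0xa8 R4=0x2e  N=1 Z=0
after  2: R0=0x86 R1=0xa8 R2=0x94 R3=0xa8 R4=0x2e  N=1 Z=0
after  3: R0=0x86 R1=0xa8 R2=0x94 R3=0x04 R4=0x2e  N=0 Z=0
after  4: R0=0x86 R1=0xa8 R2=0x94 R3=0x04 R4=0xc2  N=1 Z=0
after  5: R0=0x86 R1=0x3c R2=0x94 R3=0x04 R4=0xc2  N=0 Z=0
after  6: R0=0x86 R1=0x82 R2=0x94 R3=0x04 R4=0xc2  N=1 Z=0
-- IRQ taken; context saved, return-PC = 7 --
mismatch: R3: reported 0x44 vs actual 0x04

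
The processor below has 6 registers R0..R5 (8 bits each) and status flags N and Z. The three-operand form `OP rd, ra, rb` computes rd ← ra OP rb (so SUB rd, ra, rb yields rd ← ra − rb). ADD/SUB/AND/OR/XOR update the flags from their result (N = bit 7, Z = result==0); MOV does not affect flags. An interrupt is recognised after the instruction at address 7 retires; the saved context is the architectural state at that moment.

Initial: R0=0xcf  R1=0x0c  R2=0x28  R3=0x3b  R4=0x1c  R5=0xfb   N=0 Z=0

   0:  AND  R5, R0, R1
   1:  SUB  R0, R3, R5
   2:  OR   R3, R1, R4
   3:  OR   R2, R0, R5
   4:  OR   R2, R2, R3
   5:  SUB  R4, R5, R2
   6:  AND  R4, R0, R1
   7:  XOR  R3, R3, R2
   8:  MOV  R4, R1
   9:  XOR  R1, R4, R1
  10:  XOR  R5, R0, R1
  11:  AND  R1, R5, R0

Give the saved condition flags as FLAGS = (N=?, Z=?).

FLAGS = (N=0, Z=0)

after  0: R0=0xcf R1=0x0c R2=0x28 R3=0x3b R4=0x1c R5=0x0c  N=0 Z=0
after  1: R0=0x2f R1=0x0c R2=0x28 R3=0x3b R4=0x1c R5=0x0c  N=0 Z=0
after  2: R0=0x2f R1=0x0c R2=0x28 R3=0x1c R4=0x1c R5=0x0c  N=0 Z=0
after  3: R0=0x2f R1=0x0c R2=0x2f R3=0x1c R4=0x1c R5=0x0c  N=0 Z=0
after  4: R0=0x2f R1=0x0c R2=0x3f R3=0x1c R4=0x1c R5=0x0c  N=0 Z=0
after  5: R0=0x2f R1=0x0c R2=0x3f R3=0x1c R4=0xcd R5=0x0c  N=1 Z=0
after  6: R0=0x2f R1=0x0c R2=0x3f R3=0x1c R4=0x0c R5=0x0c  N=0 Z=0
after  7: R0=0x2f R1=0x0c R2=0x3f R3=0x23 R4=0x0c R5=0x0c  N=0 Z=0
-- IRQ taken; context saved, return-PC = 8 --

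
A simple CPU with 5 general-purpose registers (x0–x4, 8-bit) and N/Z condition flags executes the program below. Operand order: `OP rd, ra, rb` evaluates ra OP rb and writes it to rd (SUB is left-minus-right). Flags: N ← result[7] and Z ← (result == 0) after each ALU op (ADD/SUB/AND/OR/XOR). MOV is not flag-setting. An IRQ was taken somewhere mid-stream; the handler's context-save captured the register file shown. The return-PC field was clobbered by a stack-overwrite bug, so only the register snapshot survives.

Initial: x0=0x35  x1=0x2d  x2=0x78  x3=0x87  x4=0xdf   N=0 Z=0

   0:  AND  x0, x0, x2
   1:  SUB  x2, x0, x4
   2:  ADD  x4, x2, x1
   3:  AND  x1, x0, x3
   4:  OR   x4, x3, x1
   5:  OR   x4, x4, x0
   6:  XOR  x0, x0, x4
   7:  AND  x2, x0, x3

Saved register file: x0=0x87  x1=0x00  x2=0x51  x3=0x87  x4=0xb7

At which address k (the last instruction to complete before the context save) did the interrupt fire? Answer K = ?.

K = 6

after  0: x0=0x30 x1=0x2d x2=0x78 x3=0x87 x4=0xdf  N=0 Z=0
after  1: x0=0x30 x1=0x2d x2=0x51 x3=0x87 x4=0xdf  N=0 Z=0
after  2: x0=0x30 x1=0x2d x2=0x51 x3=0x87 x4=0x7e  N=0 Z=0
after  3: x0=0x30 x1=0x00 x2=0x51 x3=0x87 x4=0x7e  N=0 Z=1
after  4: x0=0x30 x1=0x00 x2=0x51 x3=0x87 x4=0x87  N=1 Z=0
after  5: x0=0x30 x1=0x00 x2=0x51 x3=0x87 x4=0xb7  N=1 Z=0
after  6: x0=0x87 x1=0x00 x2=0x51 x3=0x87 x4=0xb7  N=1 Z=0
-- IRQ taken; context saved, return-PC = 7 --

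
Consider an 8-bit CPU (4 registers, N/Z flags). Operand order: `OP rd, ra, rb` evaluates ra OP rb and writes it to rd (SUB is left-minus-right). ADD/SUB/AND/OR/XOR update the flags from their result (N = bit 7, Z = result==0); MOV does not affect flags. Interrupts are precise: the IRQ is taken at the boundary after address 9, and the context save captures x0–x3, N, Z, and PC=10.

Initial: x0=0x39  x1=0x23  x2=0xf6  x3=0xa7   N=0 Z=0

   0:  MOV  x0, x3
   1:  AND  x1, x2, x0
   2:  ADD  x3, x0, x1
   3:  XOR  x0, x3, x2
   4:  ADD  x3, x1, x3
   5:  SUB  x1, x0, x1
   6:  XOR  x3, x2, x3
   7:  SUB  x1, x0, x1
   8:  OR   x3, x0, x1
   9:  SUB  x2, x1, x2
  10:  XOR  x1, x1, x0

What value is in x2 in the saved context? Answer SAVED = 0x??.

after  0: x0=0xa7 x1=0x23 x2=0xf6 x3=0xa7  N=0 Z=0
after  1: x0=0xa7 x1=0xa6 x2=0xf6 x3=0xa7  N=1 Z=0
after  2: x0=0xa7 x1=0xa6 x2=0xf6 x3=0x4d  N=0 Z=0
after  3: x0=0xbb x1=0xa6 x2=0xf6 x3=0x4d  N=1 Z=0
after  4: x0=0xbb x1=0xa6 x2=0xf6 x3=0xf3  N=1 Z=0
after  5: x0=0xbb x1=0x15 x2=0xf6 x3=0xf3  N=0 Z=0
after  6: x0=0xbb x1=0x15 x2=0xf6 x3=0x05  N=0 Z=0
after  7: x0=0xbb x1=0xa6 x2=0xf6 x3=0x05  N=1 Z=0
after  8: x0=0xbb x1=0xa6 x2=0xf6 x3=0xbf  N=1 Z=0
after  9: x0=0xbb x1=0xa6 x2=0xb0 x3=0xbf  N=1 Z=0
-- IRQ taken; context saved, return-PC = 10 --

SAVED = 0xb0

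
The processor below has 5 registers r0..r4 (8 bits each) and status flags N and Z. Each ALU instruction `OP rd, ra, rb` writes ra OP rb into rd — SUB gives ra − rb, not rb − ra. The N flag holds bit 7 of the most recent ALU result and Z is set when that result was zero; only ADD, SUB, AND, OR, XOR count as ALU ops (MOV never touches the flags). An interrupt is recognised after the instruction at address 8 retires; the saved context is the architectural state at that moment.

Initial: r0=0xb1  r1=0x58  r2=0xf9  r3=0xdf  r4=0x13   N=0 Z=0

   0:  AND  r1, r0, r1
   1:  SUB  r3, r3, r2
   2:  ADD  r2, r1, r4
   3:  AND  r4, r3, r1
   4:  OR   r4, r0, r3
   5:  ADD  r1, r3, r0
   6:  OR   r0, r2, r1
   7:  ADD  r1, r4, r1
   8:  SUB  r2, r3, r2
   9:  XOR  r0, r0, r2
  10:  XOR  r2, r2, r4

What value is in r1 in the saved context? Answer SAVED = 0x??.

after  0: r0=0xb1 r1=0x10 r2=0xf9 r3=0xdf r4=0x13  N=0 Z=0
after  1: r0=0xb1 r1=0x10 r2=0xf9 r3=0xe6 r4=0x13  N=1 Z=0
after  2: r0=0xb1 r1=0x10 r2=0x23 r3=0xe6 r4=0x13  N=0 Z=0
after  3: r0=0xb1 r1=0x10 r2=0x23 r3=0xe6 r4=0x00  N=0 Z=1
after  4: r0=0xb1 r1=0x10 r2=0x23 r3=0xe6 r4=0xf7  N=1 Z=0
after  5: r0=0xb1 r1=0x97 r2=0x23 r3=0xe6 r4=0xf7  N=1 Z=0
after  6: r0=0xb7 r1=0x97 r2=0x23 r3=0xe6 r4=0xf7  N=1 Z=0
after  7: r0=0xb7 r1=0x8e r2=0x23 r3=0xe6 r4=0xf7  N=1 Z=0
after  8: r0=0xb7 r1=0x8e r2=0xc3 r3=0xe6 r4=0xf7  N=1 Z=0
-- IRQ taken; context saved, return-PC = 9 --

SAVED = 0x8e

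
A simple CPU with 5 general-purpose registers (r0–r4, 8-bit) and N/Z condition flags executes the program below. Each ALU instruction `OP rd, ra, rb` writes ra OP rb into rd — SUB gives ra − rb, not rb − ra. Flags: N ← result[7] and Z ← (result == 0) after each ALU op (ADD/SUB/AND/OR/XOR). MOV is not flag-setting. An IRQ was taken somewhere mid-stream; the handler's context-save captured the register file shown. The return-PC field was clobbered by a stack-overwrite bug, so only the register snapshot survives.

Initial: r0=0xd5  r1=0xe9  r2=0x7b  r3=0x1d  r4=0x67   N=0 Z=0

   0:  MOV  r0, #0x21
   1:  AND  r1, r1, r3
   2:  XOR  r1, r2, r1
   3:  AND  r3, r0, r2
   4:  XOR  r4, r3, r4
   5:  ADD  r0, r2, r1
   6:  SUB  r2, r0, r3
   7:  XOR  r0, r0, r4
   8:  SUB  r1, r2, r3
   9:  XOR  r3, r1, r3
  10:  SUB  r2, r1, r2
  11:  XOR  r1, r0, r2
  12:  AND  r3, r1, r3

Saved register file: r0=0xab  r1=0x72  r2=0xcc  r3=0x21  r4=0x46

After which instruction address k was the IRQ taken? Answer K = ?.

K = 7

after  0: r0=0x21 r1=0xe9 r2=0x7b r3=0x1d r4=0x67  N=0 Z=0
after  1: r0=0x21 r1=0x09 r2=0x7b r3=0x1d r4=0x67  N=0 Z=0
after  2: r0=0x21 r1=0x72 r2=0x7b r3=0x1d r4=0x67  N=0 Z=0
after  3: r0=0x21 r1=0x72 r2=0x7b r3=0x21 r4=0x67  N=0 Z=0
after  4: r0=0x21 r1=0x72 r2=0x7b r3=0x21 r4=0x46  N=0 Z=0
after  5: r0=0xed r1=0x72 r2=0x7b r3=0x21 r4=0x46  N=1 Z=0
after  6: r0=0xed r1=0x72 r2=0xcc r3=0x21 r4=0x46  N=1 Z=0
after  7: r0=0xab r1=0x72 r2=0xcc r3=0x21 r4=0x46  N=1 Z=0
-- IRQ taken; context saved, return-PC = 8 --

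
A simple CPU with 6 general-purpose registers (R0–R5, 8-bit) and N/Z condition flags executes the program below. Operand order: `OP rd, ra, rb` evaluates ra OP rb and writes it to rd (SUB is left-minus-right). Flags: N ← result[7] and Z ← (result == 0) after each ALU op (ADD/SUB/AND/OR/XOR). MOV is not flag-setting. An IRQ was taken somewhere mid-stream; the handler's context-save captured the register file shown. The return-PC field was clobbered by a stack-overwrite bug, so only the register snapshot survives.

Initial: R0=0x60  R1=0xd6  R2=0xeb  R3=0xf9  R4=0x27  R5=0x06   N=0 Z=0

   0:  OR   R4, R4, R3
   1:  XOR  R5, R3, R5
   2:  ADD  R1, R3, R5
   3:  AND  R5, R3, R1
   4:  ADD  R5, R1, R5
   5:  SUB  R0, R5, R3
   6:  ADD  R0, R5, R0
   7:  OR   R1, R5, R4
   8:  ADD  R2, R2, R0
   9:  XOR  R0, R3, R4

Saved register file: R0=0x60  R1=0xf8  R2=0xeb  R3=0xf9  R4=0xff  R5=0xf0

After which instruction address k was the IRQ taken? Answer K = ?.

K = 4

after  0: R0=0x60 R1=0xd6 R2=0xeb R3=0xf9 R4=0xff R5=0x06  N=1 Z=0
after  1: R0=0x60 R1=0xd6 R2=0xeb R3=0xf9 R4=0xff R5=0xff  N=1 Z=0
after  2: R0=0x60 R1=0xf8 R2=0xeb R3=0xf9 R4=0xff R5=0xff  N=1 Z=0
after  3: R0=0x60 R1=0xf8 R2=0xeb R3=0xf9 R4=0xff R5=0xf8  N=1 Z=0
after  4: R0=0x60 R1=0xf8 R2=0xeb R3=0xf9 R4=0xff R5=0xf0  N=1 Z=0
-- IRQ taken; context saved, return-PC = 5 --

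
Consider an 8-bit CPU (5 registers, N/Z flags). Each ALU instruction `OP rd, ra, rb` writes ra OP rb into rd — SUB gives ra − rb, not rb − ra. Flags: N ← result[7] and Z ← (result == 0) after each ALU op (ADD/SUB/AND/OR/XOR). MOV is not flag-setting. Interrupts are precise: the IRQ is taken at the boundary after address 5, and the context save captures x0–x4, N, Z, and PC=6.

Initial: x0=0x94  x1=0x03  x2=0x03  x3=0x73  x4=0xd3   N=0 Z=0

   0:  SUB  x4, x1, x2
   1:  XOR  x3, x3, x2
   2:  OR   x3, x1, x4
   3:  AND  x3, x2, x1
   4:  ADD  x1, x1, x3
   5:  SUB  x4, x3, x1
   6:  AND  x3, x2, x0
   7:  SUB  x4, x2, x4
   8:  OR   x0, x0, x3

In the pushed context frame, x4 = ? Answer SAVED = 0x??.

SAVED = 0xfd

after  0: x0=0x94 x1=0x03 x2=0x03 x3=0x73 x4=0x00  N=0 Z=1
after  1: x0=0x94 x1=0x03 x2=0x03 x3=0x70 x4=0x00  N=0 Z=0
after  2: x0=0x94 x1=0x03 x2=0x03 x3=0x03 x4=0x00  N=0 Z=0
after  3: x0=0x94 x1=0x03 x2=0x03 x3=0x03 x4=0x00  N=0 Z=0
after  4: x0=0x94 x1=0x06 x2=0x03 x3=0x03 x4=0x00  N=0 Z=0
after  5: x0=0x94 x1=0x06 x2=0x03 x3=0x03 x4=0xfd  N=1 Z=0
-- IRQ taken; context saved, return-PC = 6 --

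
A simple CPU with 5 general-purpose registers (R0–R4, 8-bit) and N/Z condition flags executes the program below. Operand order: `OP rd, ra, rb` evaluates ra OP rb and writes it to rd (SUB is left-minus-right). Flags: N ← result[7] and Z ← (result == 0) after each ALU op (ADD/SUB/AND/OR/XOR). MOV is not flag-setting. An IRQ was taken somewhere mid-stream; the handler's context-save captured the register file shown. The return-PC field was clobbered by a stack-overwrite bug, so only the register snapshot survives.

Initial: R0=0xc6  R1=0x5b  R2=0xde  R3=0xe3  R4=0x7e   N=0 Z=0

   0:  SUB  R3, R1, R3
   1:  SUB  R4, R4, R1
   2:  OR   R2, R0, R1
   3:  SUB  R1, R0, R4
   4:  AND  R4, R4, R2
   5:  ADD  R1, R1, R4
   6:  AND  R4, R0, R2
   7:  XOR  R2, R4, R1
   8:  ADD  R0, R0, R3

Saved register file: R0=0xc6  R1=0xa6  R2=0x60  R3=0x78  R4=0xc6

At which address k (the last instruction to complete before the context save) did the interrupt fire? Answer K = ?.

K = 7

after  0: R0=0xc6 R1=0x5b R2=0xde R3=0x78 R4=0x7e  N=0 Z=0
after  1: R0=0xc6 R1=0x5b R2=0xde R3=0x78 R4=0x23  N=0 Z=0
after  2: R0=0xc6 R1=0x5b R2=0xdf R3=0x78 R4=0x23  N=1 Z=0
after  3: R0=0xc6 R1=0xa3 R2=0xdf R3=0x78 R4=0x23  N=1 Z=0
after  4: R0=0xc6 R1=0xa3 R2=0xdf R3=0x78 R4=0x03  N=0 Z=0
after  5: R0=0xc6 R1=0xa6 R2=0xdf R3=0x78 R4=0x03  N=1 Z=0
after  6: R0=0xc6 R1=0xa6 R2=0xdf R3=0x78 R4=0xc6  N=1 Z=0
after  7: R0=0xc6 R1=0xa6 R2=0x60 R3=0x78 R4=0xc6  N=0 Z=0
-- IRQ taken; context saved, return-PC = 8 --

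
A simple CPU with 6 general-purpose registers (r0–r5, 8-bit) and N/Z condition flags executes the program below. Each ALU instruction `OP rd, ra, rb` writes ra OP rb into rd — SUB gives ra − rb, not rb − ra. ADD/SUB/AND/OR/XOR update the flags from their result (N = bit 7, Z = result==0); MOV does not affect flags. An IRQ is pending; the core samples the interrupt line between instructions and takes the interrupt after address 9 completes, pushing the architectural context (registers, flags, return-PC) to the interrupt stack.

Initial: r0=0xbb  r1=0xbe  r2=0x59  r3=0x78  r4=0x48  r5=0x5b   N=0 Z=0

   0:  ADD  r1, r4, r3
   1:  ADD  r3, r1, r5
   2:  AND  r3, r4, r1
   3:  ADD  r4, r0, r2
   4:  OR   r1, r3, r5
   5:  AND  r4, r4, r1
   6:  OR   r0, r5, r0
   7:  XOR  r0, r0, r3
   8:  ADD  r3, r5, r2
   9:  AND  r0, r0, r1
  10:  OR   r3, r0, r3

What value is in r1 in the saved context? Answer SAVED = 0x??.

SAVED = 0x5b

after  0: r0=0xbb r1=0xc0 r2=0x59 r3=0x78 r4=0x48 r5=0x5b  N=1 Z=0
after  1: r0=0xbb r1=0xc0 r2=0x59 r3=0x1b r4=0x48 r5=0x5b  N=0 Z=0
after  2: r0=0xbb r1=0xc0 r2=0x59 r3=0x40 r4=0x48 r5=0x5b  N=0 Z=0
after  3: r0=0xbb r1=0xc0 r2=0x59 r3=0x40 r4=0x14 r5=0x5b  N=0 Z=0
after  4: r0=0xbb r1=0x5b r2=0x59 r3=0x40 r4=0x14 r5=0x5b  N=0 Z=0
after  5: r0=0xbb r1=0x5b r2=0x59 r3=0x40 r4=0x10 r5=0x5b  N=0 Z=0
after  6: r0=0xfb r1=0x5b r2=0x59 r3=0x40 r4=0x10 r5=0x5b  N=1 Z=0
after  7: r0=0xbb r1=0x5b r2=0x59 r3=0x40 r4=0x10 r5=0x5b  N=1 Z=0
after  8: r0=0xbb r1=0x5b r2=0x59 r3=0xb4 r4=0x10 r5=0x5b  N=1 Z=0
after  9: r0=0x1b r1=0x5b r2=0x59 r3=0xb4 r4=0x10 r5=0x5b  N=0 Z=0
-- IRQ taken; context saved, return-PC = 10 --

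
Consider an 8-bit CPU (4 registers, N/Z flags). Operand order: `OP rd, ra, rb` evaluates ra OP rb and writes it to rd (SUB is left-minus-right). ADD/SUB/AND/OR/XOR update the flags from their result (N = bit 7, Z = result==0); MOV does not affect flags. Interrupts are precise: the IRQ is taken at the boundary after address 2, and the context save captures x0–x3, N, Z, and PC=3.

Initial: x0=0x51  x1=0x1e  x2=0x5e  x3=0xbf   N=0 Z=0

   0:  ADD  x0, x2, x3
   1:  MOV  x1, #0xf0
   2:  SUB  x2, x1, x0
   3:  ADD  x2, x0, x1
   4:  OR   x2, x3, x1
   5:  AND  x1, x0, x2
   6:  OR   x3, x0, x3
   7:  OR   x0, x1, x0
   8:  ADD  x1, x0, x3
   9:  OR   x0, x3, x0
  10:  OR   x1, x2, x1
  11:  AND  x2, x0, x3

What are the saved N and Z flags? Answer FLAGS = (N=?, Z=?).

after  0: x0=0x1d x1=0x1e x2=0x5e x3=0xbf  N=0 Z=0
after  1: x0=0x1d x1=0xf0 x2=0x5e x3=0xbf  N=0 Z=0
after  2: x0=0x1d x1=0xf0 x2=0xd3 x3=0xbf  N=1 Z=0
-- IRQ taken; context saved, return-PC = 3 --

FLAGS = (N=1, Z=0)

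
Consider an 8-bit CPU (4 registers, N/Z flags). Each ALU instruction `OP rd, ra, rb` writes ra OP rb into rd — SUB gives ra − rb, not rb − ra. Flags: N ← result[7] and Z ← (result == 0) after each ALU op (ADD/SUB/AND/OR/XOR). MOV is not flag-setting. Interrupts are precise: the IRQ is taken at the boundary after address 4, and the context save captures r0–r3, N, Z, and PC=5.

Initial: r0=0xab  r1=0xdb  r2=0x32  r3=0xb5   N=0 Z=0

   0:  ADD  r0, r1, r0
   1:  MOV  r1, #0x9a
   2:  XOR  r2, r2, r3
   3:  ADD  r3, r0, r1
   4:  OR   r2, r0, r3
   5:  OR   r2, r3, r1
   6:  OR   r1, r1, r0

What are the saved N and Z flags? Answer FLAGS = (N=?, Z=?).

after  0: r0=0x86 r1=0xdb r2=0x32 r3=0xb5  N=1 Z=0
after  1: r0=0x86 r1=0x9a r2=0x32 r3=0xb5  N=1 Z=0
after  2: r0=0x86 r1=0x9a r2=0x87 r3=0xb5  N=1 Z=0
after  3: r0=0x86 r1=0x9a r2=0x87 r3=0x20  N=0 Z=0
after  4: r0=0x86 r1=0x9a r2=0xa6 r3=0x20  N=1 Z=0
-- IRQ taken; context saved, return-PC = 5 --

FLAGS = (N=1, Z=0)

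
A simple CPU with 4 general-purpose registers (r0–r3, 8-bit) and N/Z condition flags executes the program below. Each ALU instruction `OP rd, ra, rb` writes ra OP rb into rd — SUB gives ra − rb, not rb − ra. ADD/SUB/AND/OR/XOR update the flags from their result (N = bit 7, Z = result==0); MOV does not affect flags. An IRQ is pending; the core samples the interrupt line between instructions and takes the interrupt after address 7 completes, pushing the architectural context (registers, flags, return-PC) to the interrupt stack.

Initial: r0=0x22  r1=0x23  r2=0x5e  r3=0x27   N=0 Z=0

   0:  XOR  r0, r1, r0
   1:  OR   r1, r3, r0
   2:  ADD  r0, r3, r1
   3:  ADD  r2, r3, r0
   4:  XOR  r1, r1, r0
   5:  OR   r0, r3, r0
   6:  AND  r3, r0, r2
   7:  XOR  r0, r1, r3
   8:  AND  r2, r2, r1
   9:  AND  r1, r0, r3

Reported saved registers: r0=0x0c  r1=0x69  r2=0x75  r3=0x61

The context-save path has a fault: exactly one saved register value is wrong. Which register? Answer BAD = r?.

after  0: r0=0x01 r1=0x23 r2=0x5e r3=0x27  N=0 Z=0
after  1: r0=0x01 r1=0x27 r2=0x5e r3=0x27  N=0 Z=0
after  2: r0=0x4e r1=0x27 r2=0x5e r3=0x27  N=0 Z=0
after  3: r0=0x4e r1=0x27 r2=0x75 r3=0x27  N=0 Z=0
after  4: r0=0x4e r1=0x69 r2=0x75 r3=0x27  N=0 Z=0
after  5: r0=0x6f r1=0x69 r2=0x75 r3=0x27  N=0 Z=0
after  6: r0=0x6f r1=0x69 r2=0x75 r3=0x65  N=0 Z=0
after  7: r0=0x0c r1=0x69 r2=0x75 r3=0x65  N=0 Z=0
-- IRQ taken; context saved, return-PC = 8 --
mismatch: r3: reported 0x61 vs actual 0x65

BAD = r3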